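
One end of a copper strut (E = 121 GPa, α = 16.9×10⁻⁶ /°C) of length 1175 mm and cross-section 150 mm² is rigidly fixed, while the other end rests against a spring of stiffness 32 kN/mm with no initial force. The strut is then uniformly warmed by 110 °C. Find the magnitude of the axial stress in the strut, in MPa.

Free thermal expansion: δ_free = αΔT L = 16.9×10⁻⁶ × 110 × 1175 = 2.184 mm.
Let P be the compressive force at the spring. The strut shortens elastically by PL/(AE) and the spring compresses by P/k; together these equal δ_free.
P [ L/(AE) + 1/k ] = δ_free → P [ 1175/(150×121×10³) + 1/(32×10³) ] = 2.184.
P = 2.184 / 9.599×10⁻⁵ = 22760 N.
σ = P/A = 22760/150 = 151.7 MPa.

σ ≈ 152 MPa (compressive)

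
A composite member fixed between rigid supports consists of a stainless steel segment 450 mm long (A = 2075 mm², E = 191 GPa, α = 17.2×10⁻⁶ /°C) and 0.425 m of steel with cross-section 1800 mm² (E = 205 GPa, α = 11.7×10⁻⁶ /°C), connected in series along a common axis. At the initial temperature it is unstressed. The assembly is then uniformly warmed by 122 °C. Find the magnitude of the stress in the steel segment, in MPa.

If the supports were absent, the total length change would be Σ αᵢΔT Lᵢ = 17.2×10⁻⁶×122×450 + 11.7×10⁻⁶×122×425 = 1.551 mm.
The rigid supports impose zero overall length change; the single axial force P common to all segments must satisfy P Σ Lᵢ/(AᵢEᵢ) = δ_free.
The series flexibility is Σ Lᵢ/(AᵢEᵢ) = 450/(2075×191×10³) + 425/(1800×205×10³) = 2.287×10⁻⁶ mm/N.
So P = 1.551 / 2.287×10⁻⁶ = 678.1 kN, compressive.
σ_{steel} = P / A = 678100 / 1800 = 376.7 MPa.

σ ≈ 377 MPa (compressive)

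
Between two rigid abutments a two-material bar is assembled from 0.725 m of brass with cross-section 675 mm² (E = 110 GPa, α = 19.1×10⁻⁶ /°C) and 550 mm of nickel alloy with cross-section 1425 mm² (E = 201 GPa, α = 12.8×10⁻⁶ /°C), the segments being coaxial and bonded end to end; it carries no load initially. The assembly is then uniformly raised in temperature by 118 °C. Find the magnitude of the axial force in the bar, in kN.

Free thermal expansion of the whole bar: Σ αᵢΔT Lᵢ = 19.1×10⁻⁶×118×725 + 12.8×10⁻⁶×118×550 = 2.465 mm.
Since the ends are fixed, an axial force P builds up, equal in every segment, with P · Σ Lᵢ/(AᵢEᵢ) = δ_free.
Σ Lᵢ/(AᵢEᵢ) = 725/(675×110×10³) + 550/(1425×201×10³) = 1.168×10⁻⁵ mm/N.
P = 2.465 / 1.168×10⁻⁵ = 210900 N = 210.9 kN, compressive.

P ≈ 211 kN (compressive)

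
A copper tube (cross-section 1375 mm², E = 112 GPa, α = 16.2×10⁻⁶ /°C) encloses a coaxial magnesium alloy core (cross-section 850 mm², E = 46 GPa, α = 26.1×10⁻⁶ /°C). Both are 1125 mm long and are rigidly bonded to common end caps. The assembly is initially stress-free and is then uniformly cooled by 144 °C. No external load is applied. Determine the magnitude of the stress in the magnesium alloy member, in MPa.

σ ≈ 52.3 MPa (tensile)

The magnesium alloy has the larger α, so on cooling it would change length more than the copper if both were free. The rigid plates force a common final length, so the magnesium alloy is put into tension and the copper into compression, with equal and opposite forces P (no external load).
Setting the final lengths equal and cancelling L: (α₁ − α₂)ΔT = P/(A₁E₁) + P/(A₂E₂).
|α₁ − α₂|·ΔT = 9.9×10⁻⁶ × 144 = 0.001426.
1/(A₁E₁) + 1/(A₂E₂) = 1/(1375×112×10³) + 1/(850×46×10³) = 3.207×10⁻⁸ N⁻¹.
So P = 0.001426 / 3.207×10⁻⁸ = 44.45 kN.
σ_{magnesium alloy} = P/A₂ = 44450/850 = 52.3 MPa, tensile.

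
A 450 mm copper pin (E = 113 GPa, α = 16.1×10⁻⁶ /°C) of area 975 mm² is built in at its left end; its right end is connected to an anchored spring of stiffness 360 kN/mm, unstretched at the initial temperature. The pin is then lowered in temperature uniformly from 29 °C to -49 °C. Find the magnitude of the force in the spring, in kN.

P ≈ 82.4 kN

Free thermal contraction: δ_free = αΔT L = 16.1×10⁻⁶ × 78 × 450 = 0.5651 mm.
With a force P in the spring, the elastic change of the pin is PL/(AE) and that of the spring is P/k; compatibility requires their sum to equal δ_free.
So P = δ_free / [L/(AE) + 1/k] = 0.5651 / [ 450/(975×113×10³) + 1/(360×10³) ].
P = 0.5651 / 6.862×10⁻⁶ = 82350 N.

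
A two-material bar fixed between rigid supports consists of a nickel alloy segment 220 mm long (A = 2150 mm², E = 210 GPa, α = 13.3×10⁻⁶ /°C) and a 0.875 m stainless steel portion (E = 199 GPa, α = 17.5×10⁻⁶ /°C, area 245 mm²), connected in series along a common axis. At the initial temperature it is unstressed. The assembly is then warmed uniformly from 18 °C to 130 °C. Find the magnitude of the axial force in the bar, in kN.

P ≈ 111 kN (compressive)

If the supports were absent, the total length change would be Σ αᵢΔT Lᵢ = 13.3×10⁻⁶×112×220 + 17.5×10⁻⁶×112×875 = 2.043 mm.
The rigid supports impose zero overall length change; the single axial force P common to all segments must satisfy P Σ Lᵢ/(AᵢEᵢ) = δ_free.
The series flexibility is Σ Lᵢ/(AᵢEᵢ) = 220/(2150×210×10³) + 875/(245×199×10³) = 1.843×10⁻⁵ mm/N.
Hence P = δ_free / Σ(L/AE) = 2.043/1.843×10⁻⁵ = 110.8 kN (compressive).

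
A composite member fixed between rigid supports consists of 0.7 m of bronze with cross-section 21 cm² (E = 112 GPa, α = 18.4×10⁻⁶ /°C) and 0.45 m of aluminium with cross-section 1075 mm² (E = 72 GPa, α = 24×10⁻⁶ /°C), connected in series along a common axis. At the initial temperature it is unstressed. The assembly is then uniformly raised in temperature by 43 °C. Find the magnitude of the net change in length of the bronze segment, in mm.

|ΔL| ≈ 0.209 mm

Free thermal expansion of the whole bar: Σ αᵢΔT Lᵢ = 18.4×10⁻⁶×43×700 + 24×10⁻⁶×43×450 = 1.018 mm.
The walls prevent any net length change, so an axial force P (same in every segment) develops. Compatibility: P · Σ Lᵢ/(AᵢEᵢ) = δ_free.
Σ Lᵢ/(AᵢEᵢ) = 700/(2100×112×10³) + 450/(1075×72×10³) = 8.79×10⁻⁶ mm/N.
Hence P = δ_free / Σ(L/AE) = 1.018/8.79×10⁻⁶ = 115.8 kN (compressive).
For the bronze segment, free thermal change = 18.4×10⁻⁶×43×700 = 0.5538 mm and elastic change from P = 115800×700/(2100×112×10³) = 0.3448 mm; these oppose, so the net change is 0.209 mm (segment lengthens).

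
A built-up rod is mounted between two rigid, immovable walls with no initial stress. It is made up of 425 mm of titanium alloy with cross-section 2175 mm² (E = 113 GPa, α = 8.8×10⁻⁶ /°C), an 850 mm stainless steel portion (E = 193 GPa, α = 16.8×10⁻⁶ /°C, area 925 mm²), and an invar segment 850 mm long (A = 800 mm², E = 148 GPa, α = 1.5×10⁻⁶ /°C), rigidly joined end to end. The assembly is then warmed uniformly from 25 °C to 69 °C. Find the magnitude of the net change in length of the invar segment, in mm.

|ΔL| ≈ 0.39 mm

If the supports were absent, the total length change would be Σ αᵢΔT Lᵢ = 8.8×10⁻⁶×44×425 + 16.8×10⁻⁶×44×850 + 1.5×10⁻⁶×44×850 = 0.849 mm.
The rigid supports impose zero overall length change; the single axial force P common to all segments must satisfy P Σ Lᵢ/(AᵢEᵢ) = δ_free.
The series flexibility is Σ Lᵢ/(AᵢEᵢ) = 425/(2175×113×10³) + 850/(925×193×10³) + 850/(800×148×10³) = 1.367×10⁻⁵ mm/N.
So P = 0.849 / 1.367×10⁻⁵ = 62.11 kN, compressive.
For the invar segment, free thermal change = 1.5×10⁻⁶×44×850 = 0.0561 mm and elastic change from P = 62110×850/(800×148×10³) = 0.4459 mm; these oppose, so the net change is 0.39 mm (segment shortens).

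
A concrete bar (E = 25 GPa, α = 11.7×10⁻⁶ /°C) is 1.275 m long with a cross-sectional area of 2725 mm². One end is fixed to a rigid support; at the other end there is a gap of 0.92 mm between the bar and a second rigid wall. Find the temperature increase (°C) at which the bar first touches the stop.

Contact occurs when the free expansion equals the gap: αΔT L = 0.92 mm.
ΔT = 0.92 / (11.7×10⁻⁶ × 1275) = 61.67 °C.

ΔT ≈ 61.7 °C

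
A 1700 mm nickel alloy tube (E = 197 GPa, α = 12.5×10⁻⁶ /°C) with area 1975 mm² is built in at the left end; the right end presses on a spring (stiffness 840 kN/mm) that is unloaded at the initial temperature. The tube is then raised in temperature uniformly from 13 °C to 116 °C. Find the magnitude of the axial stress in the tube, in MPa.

Free thermal expansion: δ_free = αΔT L = 12.5×10⁻⁶ × 103 × 1700 = 2.189 mm.
With a force P in the spring, the elastic change of the tube is PL/(AE) and that of the spring is P/k; compatibility requires their sum to equal δ_free.
So P = δ_free / [L/(AE) + 1/k] = 2.189 / [ 1700/(1975×197×10³) + 1/(840×10³) ].
P = 2.189 / 5.56×10⁻⁶ = 393700 N.
σ = P/A = 393700/1975 = 199.3 MPa.

σ ≈ 199 MPa (compressive)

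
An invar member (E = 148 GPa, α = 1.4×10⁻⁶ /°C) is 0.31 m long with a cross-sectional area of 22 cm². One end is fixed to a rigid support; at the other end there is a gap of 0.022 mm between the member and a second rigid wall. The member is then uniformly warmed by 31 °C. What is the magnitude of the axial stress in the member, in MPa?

Unrestrained expansion: δ_free = αΔT L = 1.4×10⁻⁶ × 31 × 310 = 0.01345 mm.
This is smaller than the 0.022 mm clearance, so the member expands freely without reaching the stop — the stress is zero.

σ ≈ 0 MPa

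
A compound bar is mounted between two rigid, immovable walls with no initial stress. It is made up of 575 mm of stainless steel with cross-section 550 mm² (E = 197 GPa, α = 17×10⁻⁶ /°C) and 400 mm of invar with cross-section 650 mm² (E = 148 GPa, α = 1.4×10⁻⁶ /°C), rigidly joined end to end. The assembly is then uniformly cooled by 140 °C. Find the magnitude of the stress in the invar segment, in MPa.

If the supports were absent, the total length change would be Σ αᵢΔT Lᵢ = 17×10⁻⁶×140×575 + 1.4×10⁻⁶×140×400 = 1.447 mm.
Since the ends are fixed, an axial force P builds up, equal in every segment, with P · Σ Lᵢ/(AᵢEᵢ) = δ_free.
Σ Lᵢ/(AᵢEᵢ) = 575/(550×197×10³) + 400/(650×148×10³) = 9.465×10⁻⁶ mm/N.
P = 1.447 / 9.465×10⁻⁶ = 152900 N = 152.9 kN, tensile.
σ_{invar} = P / A = 152900 / 650 = 235.2 MPa.

σ ≈ 235 MPa (tensile)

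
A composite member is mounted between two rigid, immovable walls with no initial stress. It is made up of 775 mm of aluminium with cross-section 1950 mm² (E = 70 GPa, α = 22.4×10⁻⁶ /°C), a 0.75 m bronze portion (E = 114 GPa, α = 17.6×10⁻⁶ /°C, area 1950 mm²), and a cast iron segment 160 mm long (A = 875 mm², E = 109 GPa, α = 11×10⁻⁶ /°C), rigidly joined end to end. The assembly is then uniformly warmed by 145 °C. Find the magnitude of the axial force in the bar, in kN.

If the supports were absent, the total length change would be Σ αᵢΔT Lᵢ = 22.4×10⁻⁶×145×775 + 17.6×10⁻⁶×145×750 + 11×10⁻⁶×145×160 = 4.686 mm.
The rigid supports impose zero overall length change; the single axial force P common to all segments must satisfy P Σ Lᵢ/(AᵢEᵢ) = δ_free.
The series flexibility is Σ Lᵢ/(AᵢEᵢ) = 775/(1950×70×10³) + 750/(1950×114×10³) + 160/(875×109×10³) = 1.073×10⁻⁵ mm/N.
So P = 4.686 / 1.073×10⁻⁵ = 436.8 kN, compressive.

P ≈ 437 kN (compressive)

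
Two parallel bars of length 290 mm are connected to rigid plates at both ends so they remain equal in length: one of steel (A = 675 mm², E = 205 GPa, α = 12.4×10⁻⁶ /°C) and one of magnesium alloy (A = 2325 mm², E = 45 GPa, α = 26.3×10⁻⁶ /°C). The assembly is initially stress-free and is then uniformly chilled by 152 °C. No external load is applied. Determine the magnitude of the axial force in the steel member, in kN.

P ≈ 126 kN (compressive in the steel)

Equilibrium of a rigid end plate with no external load gives equal and opposite internal forces ±P in the two members. Since α_{magnesium alloy} > α_{steel}, cooling drives the magnesium alloy into tension and the steel into compression.
Equating the net (thermal + elastic) strains gives |α₁ − α₂|·ΔT = P·[1/(A₁E₁) + 1/(A₂E₂)].
|α₁ − α₂|·ΔT = 13.9×10⁻⁶ × 152 = 0.002113.
1/(A₁E₁) + 1/(A₂E₂) = 1/(675×205×10³) + 1/(2325×45×10³) = 1.678×10⁻⁸ N⁻¹.
So P = 0.002113 / 1.678×10⁻⁸ = 125.9 kN.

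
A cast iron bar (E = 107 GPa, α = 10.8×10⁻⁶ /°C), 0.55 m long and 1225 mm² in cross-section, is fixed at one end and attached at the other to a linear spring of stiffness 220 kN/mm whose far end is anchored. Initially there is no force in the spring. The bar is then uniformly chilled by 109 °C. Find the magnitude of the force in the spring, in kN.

P ≈ 74.1 kN

Free thermal contraction: δ_free = αΔT L = 10.8×10⁻⁶ × 109 × 550 = 0.6475 mm.
With a force P in the spring, the elastic change of the bar is PL/(AE) and that of the spring is P/k; compatibility requires their sum to equal δ_free.
P [ L/(AE) + 1/k ] = δ_free → P [ 550/(1225×107×10³) + 1/(220×10³) ] = 0.6475.
P = 0.6475 / 8.742×10⁻⁶ = 74070 N.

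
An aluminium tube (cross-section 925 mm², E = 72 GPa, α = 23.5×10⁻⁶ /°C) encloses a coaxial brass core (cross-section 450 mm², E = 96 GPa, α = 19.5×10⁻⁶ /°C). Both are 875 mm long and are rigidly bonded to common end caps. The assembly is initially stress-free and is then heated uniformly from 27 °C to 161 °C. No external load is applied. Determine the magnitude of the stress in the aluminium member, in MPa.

Equilibrium of a rigid end plate with no external load gives equal and opposite internal forces ±P in the two members. Since α_{aluminium} > α_{brass}, heating drives the aluminium into compression and the brass into tension.
Setting the final lengths equal and cancelling L: (α₁ − α₂)ΔT = P/(A₁E₁) + P/(A₂E₂).
|α₁ − α₂|·ΔT = 4×10⁻⁶ × 134 = 0.000536.
1/(A₁E₁) + 1/(A₂E₂) = 1/(925×72×10³) + 1/(450×96×10³) = 3.816×10⁻⁸ N⁻¹.
P = 0.000536 / 3.816×10⁻⁸ = 14040 N = 14.04 kN.
σ_{aluminium} = P/A₁ = 14040/925 = 15.18 MPa, compressive.

σ ≈ 15.2 MPa (compressive)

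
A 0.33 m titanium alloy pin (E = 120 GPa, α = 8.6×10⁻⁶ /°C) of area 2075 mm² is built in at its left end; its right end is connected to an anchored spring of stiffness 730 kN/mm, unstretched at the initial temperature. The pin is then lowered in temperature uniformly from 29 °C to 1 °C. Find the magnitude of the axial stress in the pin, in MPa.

σ ≈ 14.2 MPa (tensile)

If the spring were absent the pin would shorten by αΔT L = 8.6×10⁻⁶ × 28 × 330 = 0.07946 mm.
Let P be the tensile force in the spring. The pin extends elastically by PL/(AE) and the spring stretches by P/k; together these equal δ_free.
P [ L/(AE) + 1/k ] = δ_free → P [ 330/(2075×120×10³) + 1/(730×10³) ] = 0.07946.
P = 0.07946 / 2.695×10⁻⁶ = 29480 N.
σ = P/A = 29480/2075 = 14.21 MPa.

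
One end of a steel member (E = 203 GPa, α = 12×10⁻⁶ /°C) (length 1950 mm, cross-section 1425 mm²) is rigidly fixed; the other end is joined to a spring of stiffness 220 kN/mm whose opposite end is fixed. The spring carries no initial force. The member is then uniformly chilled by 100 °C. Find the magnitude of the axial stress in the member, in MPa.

Free thermal contraction: δ_free = αΔT L = 12×10⁻⁶ × 100 × 1950 = 2.34 mm.
Let P be the tensile force in the spring. The member extends elastically by PL/(AE) and the spring stretches by P/k; together these equal δ_free.
So P = δ_free / [L/(AE) + 1/k] = 2.34 / [ 1950/(1425×203×10³) + 1/(220×10³) ].
P = 2.34 / 1.129×10⁻⁵ = 207300 N.
σ = P/A = 207300/1425 = 145.5 MPa.

σ ≈ 145 MPa (tensile)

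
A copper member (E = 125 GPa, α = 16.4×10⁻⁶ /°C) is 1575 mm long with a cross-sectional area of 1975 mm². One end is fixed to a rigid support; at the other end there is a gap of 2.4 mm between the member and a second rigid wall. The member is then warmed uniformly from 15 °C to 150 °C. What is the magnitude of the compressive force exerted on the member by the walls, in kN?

Unrestrained expansion: δ_free = αΔT L = 16.4×10⁻⁶ × 135 × 1575 = 3.487 mm.
The gap closes (δ_free > 2.4 mm) and the wall then resists a further 3.487 − 2.4 = 1.087 mm of expansion.
Compatibility: PL/(AE) = 1.087 mm, so σ = P/A = E × (1.087/1575) = 86.27 MPa.
P = σA = 86.27 × 1975 = 170.4 kN.

P ≈ 170 kN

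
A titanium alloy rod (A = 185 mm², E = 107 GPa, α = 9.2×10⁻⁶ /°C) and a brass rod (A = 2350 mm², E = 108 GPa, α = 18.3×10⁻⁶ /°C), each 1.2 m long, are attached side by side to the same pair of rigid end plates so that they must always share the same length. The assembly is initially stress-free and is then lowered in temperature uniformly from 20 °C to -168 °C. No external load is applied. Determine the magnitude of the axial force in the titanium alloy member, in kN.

P ≈ 31.4 kN (compressive in the titanium alloy)

Both members must finish at the same length. With the larger α, the brass tends to over-contract; the plates restrain it, putting the brass in tension and the titanium alloy in compression. With no external load the two internal forces are equal and opposite, magnitude P.
Equating the net (thermal + elastic) strains gives |α₁ − α₂|·ΔT = P·[1/(A₁E₁) + 1/(A₂E₂)].
|α₁ − α₂|·ΔT = 9.1×10⁻⁶ × 188 = 0.001711.
1/(A₁E₁) + 1/(A₂E₂) = 1/(185×107×10³) + 1/(2350×108×10³) = 5.446×10⁻⁸ N⁻¹.
P = 0.001711 / 5.446×10⁻⁸ = 31420 N = 31.42 kN.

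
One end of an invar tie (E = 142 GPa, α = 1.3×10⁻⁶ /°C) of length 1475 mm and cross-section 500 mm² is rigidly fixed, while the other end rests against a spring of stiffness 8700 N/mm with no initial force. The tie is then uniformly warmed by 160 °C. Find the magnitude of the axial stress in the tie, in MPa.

The unrestrained thermal change is αΔT L = 1.3×10⁻⁶ × 160 × 1475 = 0.3068 mm.
Let P be the compressive force at the spring. The tie shortens elastically by PL/(AE) and the spring compresses by P/k; together these equal δ_free.
P [ L/(AE) + 1/k ] = δ_free → P [ 1475/(500×142×10³) + 1/(8700) ] = 0.3068.
P = 0.3068 / 0.0001357 = 2261 N.
σ = P/A = 2261/500 = 4.521 MPa.

σ ≈ 4.52 MPa (compressive)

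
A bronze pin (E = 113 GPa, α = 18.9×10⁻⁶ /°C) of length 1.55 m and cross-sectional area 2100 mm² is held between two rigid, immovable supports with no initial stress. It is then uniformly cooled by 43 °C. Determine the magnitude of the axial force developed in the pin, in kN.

P ≈ 193 kN (tensile)

With zero net strain, σ = E·αΔT = 113 GPa × 18.9×10⁻⁶ × 43 = 91.84 MPa.
Axial force P = σA = 91.84 × 2100 = 192900 N = 192.9 kN, tensile.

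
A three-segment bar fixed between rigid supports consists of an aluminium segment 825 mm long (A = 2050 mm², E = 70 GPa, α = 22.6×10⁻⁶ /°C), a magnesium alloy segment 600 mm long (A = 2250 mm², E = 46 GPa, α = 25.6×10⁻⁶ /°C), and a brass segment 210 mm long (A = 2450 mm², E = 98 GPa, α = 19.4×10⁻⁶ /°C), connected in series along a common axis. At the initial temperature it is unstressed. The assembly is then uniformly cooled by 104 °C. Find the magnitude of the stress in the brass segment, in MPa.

σ ≈ 130 MPa (tensile)

With the walls removed the bar would change length by δ_free = Σ αᵢΔT Lᵢ = 22.6×10⁻⁶×104×825 + 25.6×10⁻⁶×104×600 + 19.4×10⁻⁶×104×210 = 3.96 mm.
The walls prevent any net length change, so an axial force P (same in every segment) develops. Compatibility: P · Σ Lᵢ/(AᵢEᵢ) = δ_free.
Σ Lᵢ/(AᵢEᵢ) = 825/(2050×70×10³) + 600/(2250×46×10³) + 210/(2450×98×10³) = 1.242×10⁻⁵ mm/N.
So P = 3.96 / 1.242×10⁻⁵ = 318.8 kN, tensile.
σ_{brass} = P / A = 318800 / 2450 = 130.1 MPa.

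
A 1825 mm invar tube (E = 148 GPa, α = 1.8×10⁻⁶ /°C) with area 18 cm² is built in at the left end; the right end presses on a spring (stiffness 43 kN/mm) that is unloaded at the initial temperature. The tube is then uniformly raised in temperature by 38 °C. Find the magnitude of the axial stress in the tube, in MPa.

Free thermal expansion: δ_free = αΔT L = 1.8×10⁻⁶ × 38 × 1825 = 0.1248 mm.
With a force P in the spring, the elastic change of the tube is PL/(AE) and that of the spring is P/k; compatibility requires their sum to equal δ_free.
P [ L/(AE) + 1/k ] = δ_free → P [ 1825/(1800×148×10³) + 1/(43×10³) ] = 0.1248.
P = 0.1248 / 3.011×10⁻⁵ = 4146 N.
σ = P/A = 4146/1800 = 2.303 MPa.

σ ≈ 2.3 MPa (compressive)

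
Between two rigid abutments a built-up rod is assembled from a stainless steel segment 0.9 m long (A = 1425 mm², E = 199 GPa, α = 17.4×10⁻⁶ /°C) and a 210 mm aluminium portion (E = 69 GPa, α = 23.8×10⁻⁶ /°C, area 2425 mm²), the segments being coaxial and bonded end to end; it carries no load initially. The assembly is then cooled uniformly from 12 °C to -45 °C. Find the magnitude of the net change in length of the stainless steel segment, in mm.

|ΔL| ≈ 0.0488 mm

With the walls removed the bar would change length by δ_free = Σ αᵢΔT Lᵢ = 17.4×10⁻⁶×57×900 + 23.8×10⁻⁶×57×210 = 1.178 mm.
Since the ends are fixed, an axial force P builds up, equal in every segment, with P · Σ Lᵢ/(AᵢEᵢ) = δ_free.
Σ Lᵢ/(AᵢEᵢ) = 900/(1425×199×10³) + 210/(2425×69×10³) = 4.429×10⁻⁶ mm/N.
Hence P = δ_free / Σ(L/AE) = 1.178/4.429×10⁻⁶ = 265.9 kN (tensile).
For the stainless steel segment, free thermal change = 17.4×10⁻⁶×57×900 = 0.8926 mm and elastic change from P = 265900×900/(1425×199×10³) = 0.8438 mm; these oppose, so the net change is 0.0488 mm (segment shortens).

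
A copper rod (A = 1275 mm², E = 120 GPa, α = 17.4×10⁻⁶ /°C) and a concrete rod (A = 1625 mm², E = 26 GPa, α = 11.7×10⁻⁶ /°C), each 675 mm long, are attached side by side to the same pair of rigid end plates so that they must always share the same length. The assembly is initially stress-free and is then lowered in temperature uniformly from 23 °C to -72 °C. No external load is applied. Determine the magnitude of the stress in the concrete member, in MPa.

σ ≈ 11 MPa (compressive)

The copper has the larger α, so on cooling it would change length more than the concrete if both were free. The rigid plates force a common final length, so the copper is put into tension and the concrete into compression, with equal and opposite forces P (no external load).
Equating the net (thermal + elastic) strains gives |α₁ − α₂|·ΔT = P·[1/(A₁E₁) + 1/(A₂E₂)].
|α₁ − α₂|·ΔT = 5.7×10⁻⁶ × 95 = 0.0005415.
1/(A₁E₁) + 1/(A₂E₂) = 1/(1275×120×10³) + 1/(1625×26×10³) = 3.02×10⁻⁸ N⁻¹.
So P = 0.0005415 / 3.02×10⁻⁸ = 17.93 kN.
σ_{concrete} = P/A₂ = 17930/1625 = 11.03 MPa, compressive.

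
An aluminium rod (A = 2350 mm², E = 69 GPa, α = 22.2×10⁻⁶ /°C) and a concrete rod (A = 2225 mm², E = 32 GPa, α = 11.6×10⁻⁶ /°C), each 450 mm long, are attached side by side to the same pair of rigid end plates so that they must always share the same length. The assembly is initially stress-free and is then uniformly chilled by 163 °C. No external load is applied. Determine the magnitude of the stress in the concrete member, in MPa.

Equilibrium of a rigid end plate with no external load gives equal and opposite internal forces ±P in the two members. Since α_{aluminium} > α_{concrete}, cooling drives the aluminium into tension and the concrete into compression.
Compatibility of the two members (thermal + elastic change equal): (α₁ − α₂)ΔT = P·[1/(A₁E₁) + 1/(A₂E₂)].
|α₁ − α₂|·ΔT = 10.6×10⁻⁶ × 163 = 0.001728.
1/(A₁E₁) + 1/(A₂E₂) = 1/(2350×69×10³) + 1/(2225×32×10³) = 2.021×10⁻⁸ N⁻¹.
P = 0.001728 / 2.021×10⁻⁸ = 85480 N = 85.48 kN.
σ_{concrete} = P/A₂ = 85480/2225 = 38.42 MPa, compressive.

σ ≈ 38.4 MPa (compressive)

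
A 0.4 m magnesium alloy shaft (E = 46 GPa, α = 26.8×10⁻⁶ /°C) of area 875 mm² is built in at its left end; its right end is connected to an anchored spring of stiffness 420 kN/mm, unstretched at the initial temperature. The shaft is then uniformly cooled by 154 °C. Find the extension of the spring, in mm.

If the spring were absent the shaft would shorten by αΔT L = 26.8×10⁻⁶ × 154 × 400 = 1.651 mm.
With a force P in the spring, the elastic change of the shaft is PL/(AE) and that of the spring is P/k; compatibility requires their sum to equal δ_free.
So P = δ_free / [L/(AE) + 1/k] = 1.651 / [ 400/(875×46×10³) + 1/(420×10³) ].
P = 1.651 / 1.232×10⁻⁵ = 134000 N.
Spring extension = P/k = 134000/(420×10³) = 0.3191 mm.

δ ≈ 0.319 mm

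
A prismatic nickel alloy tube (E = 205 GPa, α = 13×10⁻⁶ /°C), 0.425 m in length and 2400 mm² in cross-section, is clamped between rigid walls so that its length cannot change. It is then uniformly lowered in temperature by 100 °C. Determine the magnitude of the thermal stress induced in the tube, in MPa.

The supports are rigid, so the total axial strain is zero. The restrained thermal strain is ε = αΔT = 13×10⁻⁶ × 100 = 1300×10⁻⁶.
Hence σ = E·αΔT = 205×10³ × 1300×10⁻⁶ = 266.5 MPa, tensile.

σ ≈ 266 MPa (tensile)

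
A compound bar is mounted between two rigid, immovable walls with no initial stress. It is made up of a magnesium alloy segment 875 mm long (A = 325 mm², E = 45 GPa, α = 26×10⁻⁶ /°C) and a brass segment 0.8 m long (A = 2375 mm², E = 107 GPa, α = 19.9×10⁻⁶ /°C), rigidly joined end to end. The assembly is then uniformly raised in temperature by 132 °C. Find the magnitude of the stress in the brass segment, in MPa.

Free thermal expansion of the whole bar: Σ αᵢΔT Lᵢ = 26×10⁻⁶×132×875 + 19.9×10⁻⁶×132×800 = 5.104 mm.
The rigid supports impose zero overall length change; the single axial force P common to all segments must satisfy P Σ Lᵢ/(AᵢEᵢ) = δ_free.
The series flexibility is Σ Lᵢ/(AᵢEᵢ) = 875/(325×45×10³) + 800/(2375×107×10³) = 6.298×10⁻⁵ mm/N.
P = 5.104 / 6.298×10⁻⁵ = 81050 N = 81.05 kN, compressive.
σ_{brass} = P / A = 81050 / 2375 = 34.13 MPa.

σ ≈ 34.1 MPa (compressive)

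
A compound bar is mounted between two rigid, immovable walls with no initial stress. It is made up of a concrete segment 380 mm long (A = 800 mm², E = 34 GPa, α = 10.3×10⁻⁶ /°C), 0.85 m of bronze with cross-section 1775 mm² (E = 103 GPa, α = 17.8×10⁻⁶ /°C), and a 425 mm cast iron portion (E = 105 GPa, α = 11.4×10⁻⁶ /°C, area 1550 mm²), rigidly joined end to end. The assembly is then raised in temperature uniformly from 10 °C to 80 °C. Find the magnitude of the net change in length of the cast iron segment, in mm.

If the supports were absent, the total length change would be Σ αᵢΔT Lᵢ = 10.3×10⁻⁶×70×380 + 17.8×10⁻⁶×70×850 + 11.4×10⁻⁶×70×425 = 1.672 mm.
The walls prevent any net length change, so an axial force P (same in every segment) develops. Compatibility: P · Σ Lᵢ/(AᵢEᵢ) = δ_free.
Σ Lᵢ/(AᵢEᵢ) = 380/(800×34×10³) + 850/(1775×103×10³) + 425/(1550×105×10³) = 2.123×10⁻⁵ mm/N.
So P = 1.672 / 2.123×10⁻⁵ = 78.76 kN, compressive.
For the cast iron segment, free thermal change = 11.4×10⁻⁶×70×425 = 0.3392 mm and elastic change from P = 78760×425/(1550×105×10³) = 0.2057 mm; these oppose, so the net change is 0.133 mm (segment lengthens).

|ΔL| ≈ 0.133 mm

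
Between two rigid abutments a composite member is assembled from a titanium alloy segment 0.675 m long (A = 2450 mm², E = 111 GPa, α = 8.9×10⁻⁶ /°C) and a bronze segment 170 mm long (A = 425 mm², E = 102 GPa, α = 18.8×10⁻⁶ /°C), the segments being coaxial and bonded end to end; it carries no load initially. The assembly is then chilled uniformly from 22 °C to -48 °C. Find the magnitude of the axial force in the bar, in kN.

Free thermal contraction of the whole bar: Σ αᵢΔT Lᵢ = 8.9×10⁻⁶×70×675 + 18.8×10⁻⁶×70×170 = 0.6442 mm.
The rigid supports impose zero overall length change; the single axial force P common to all segments must satisfy P Σ Lᵢ/(AᵢEᵢ) = δ_free.
Σ Lᵢ/(AᵢEᵢ) = 675/(2450×111×10³) + 170/(425×102×10³) = 6.404×10⁻⁶ mm/N.
So P = 0.6442 / 6.404×10⁻⁶ = 100.6 kN, tensile.

P ≈ 101 kN (tensile)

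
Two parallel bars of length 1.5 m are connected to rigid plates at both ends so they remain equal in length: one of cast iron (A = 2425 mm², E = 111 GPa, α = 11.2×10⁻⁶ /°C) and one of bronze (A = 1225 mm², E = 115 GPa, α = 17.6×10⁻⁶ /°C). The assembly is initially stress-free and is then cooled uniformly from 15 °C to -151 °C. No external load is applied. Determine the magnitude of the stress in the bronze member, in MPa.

Equilibrium of a rigid end plate with no external load gives equal and opposite internal forces ±P in the two members. Since α_{bronze} > α_{cast iron}, cooling drives the bronze into tension and the cast iron into compression.
Compatibility of the two members (thermal + elastic change equal): (α₁ − α₂)ΔT = P·[1/(A₁E₁) + 1/(A₂E₂)].
|α₁ − α₂|·ΔT = 6.4×10⁻⁶ × 166 = 0.001062.
1/(A₁E₁) + 1/(A₂E₂) = 1/(2425×111×10³) + 1/(1225×115×10³) = 1.081×10⁻⁸ N⁻¹.
P = 0.001062 / 1.081×10⁻⁸ = 98250 N = 98.25 kN.
σ_{bronze} = P/A₂ = 98250/1225 = 80.2 MPa, tensile.

σ ≈ 80.2 MPa (tensile)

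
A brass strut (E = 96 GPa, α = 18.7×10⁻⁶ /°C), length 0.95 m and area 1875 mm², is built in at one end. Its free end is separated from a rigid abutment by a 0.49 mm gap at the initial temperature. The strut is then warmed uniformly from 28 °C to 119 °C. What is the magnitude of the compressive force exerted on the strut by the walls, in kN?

P ≈ 213 kN

Free thermal elongation = αΔT L = 18.7×10⁻⁶ × 91 × 950 = 1.617 mm.
The gap closes (δ_free > 0.49 mm) and the wall then resists a further 1.617 − 0.49 = 1.127 mm of expansion.
So σ = E(δ_free − g)/L = 96×10³ × 1.127/950 = 113.8 MPa.
P = σA = 113.8 × 1875 = 213.5 kN.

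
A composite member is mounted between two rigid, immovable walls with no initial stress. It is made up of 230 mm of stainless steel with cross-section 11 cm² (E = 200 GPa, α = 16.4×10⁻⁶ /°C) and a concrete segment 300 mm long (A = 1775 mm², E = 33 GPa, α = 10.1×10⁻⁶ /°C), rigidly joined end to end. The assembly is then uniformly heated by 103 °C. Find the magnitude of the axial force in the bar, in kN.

If the supports were absent, the total length change would be Σ αᵢΔT Lᵢ = 16.4×10⁻⁶×103×230 + 10.1×10⁻⁶×103×300 = 0.7006 mm.
The rigid supports impose zero overall length change; the single axial force P common to all segments must satisfy P Σ Lᵢ/(AᵢEᵢ) = δ_free.
The series flexibility is Σ Lᵢ/(AᵢEᵢ) = 230/(1100×200×10³) + 300/(1775×33×10³) = 6.167×10⁻⁶ mm/N.
So P = 0.7006 / 6.167×10⁻⁶ = 113.6 kN, compressive.

P ≈ 114 kN (compressive)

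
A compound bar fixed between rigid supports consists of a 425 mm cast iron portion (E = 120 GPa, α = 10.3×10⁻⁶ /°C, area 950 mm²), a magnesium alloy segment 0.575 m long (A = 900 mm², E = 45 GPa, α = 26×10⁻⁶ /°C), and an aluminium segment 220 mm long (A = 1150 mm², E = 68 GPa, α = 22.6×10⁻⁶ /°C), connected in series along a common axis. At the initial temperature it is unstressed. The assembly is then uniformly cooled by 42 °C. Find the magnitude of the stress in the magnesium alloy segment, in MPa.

Free thermal contraction of the whole bar: Σ αᵢΔT Lᵢ = 10.3×10⁻⁶×42×425 + 26×10⁻⁶×42×575 + 22.6×10⁻⁶×42×220 = 1.021 mm.
Since the ends are fixed, an axial force P builds up, equal in every segment, with P · Σ Lᵢ/(AᵢEᵢ) = δ_free.
Σ Lᵢ/(AᵢEᵢ) = 425/(950×120×10³) + 575/(900×45×10³) + 220/(1150×68×10³) = 2.074×10⁻⁵ mm/N.
Hence P = δ_free / Σ(L/AE) = 1.021/2.074×10⁻⁵ = 49.21 kN (tensile).
σ_{magnesium alloy} = P / A = 49210 / 900 = 54.68 MPa.

σ ≈ 54.7 MPa (tensile)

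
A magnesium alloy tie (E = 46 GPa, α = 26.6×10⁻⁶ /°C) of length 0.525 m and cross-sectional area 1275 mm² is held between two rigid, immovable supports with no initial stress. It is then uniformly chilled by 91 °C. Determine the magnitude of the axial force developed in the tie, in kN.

P ≈ 142 kN (tensile)

Full restraint means ε = 0, so the stress is σ = EαΔT = 46×10³ × 26.6×10⁻⁶ × 91 = 111.3 MPa.
Axial force P = σA = 111.3 × 1275 = 142000 N = 142 kN, tensile.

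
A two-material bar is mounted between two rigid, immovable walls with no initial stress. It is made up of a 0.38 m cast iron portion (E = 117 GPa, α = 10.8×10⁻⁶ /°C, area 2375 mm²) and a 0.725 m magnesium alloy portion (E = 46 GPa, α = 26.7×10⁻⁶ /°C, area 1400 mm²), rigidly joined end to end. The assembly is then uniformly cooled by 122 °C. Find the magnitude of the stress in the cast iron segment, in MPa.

σ ≈ 95.5 MPa (tensile)

With the walls removed the bar would change length by δ_free = Σ αᵢΔT Lᵢ = 10.8×10⁻⁶×122×380 + 26.7×10⁻⁶×122×725 = 2.862 mm.
The rigid supports impose zero overall length change; the single axial force P common to all segments must satisfy P Σ Lᵢ/(AᵢEᵢ) = δ_free.
Σ Lᵢ/(AᵢEᵢ) = 380/(2375×117×10³) + 725/(1400×46×10³) = 1.263×10⁻⁵ mm/N.
Hence P = δ_free / Σ(L/AE) = 2.862/1.263×10⁻⁵ = 226.7 kN (tensile).
σ_{cast iron} = P / A = 226700 / 2375 = 95.46 MPa.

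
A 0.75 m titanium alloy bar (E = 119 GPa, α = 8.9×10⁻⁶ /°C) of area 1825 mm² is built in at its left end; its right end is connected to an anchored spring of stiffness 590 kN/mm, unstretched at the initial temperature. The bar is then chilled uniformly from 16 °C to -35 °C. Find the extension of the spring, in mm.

Free thermal contraction: δ_free = αΔT L = 8.9×10⁻⁶ × 51 × 750 = 0.3404 mm.
Let P be the tensile force in the spring. The bar extends elastically by PL/(AE) and the spring stretches by P/k; together these equal δ_free.
P [ L/(AE) + 1/k ] = δ_free → P [ 750/(1825×119×10³) + 1/(590×10³) ] = 0.3404.
P = 0.3404 / 5.148×10⁻⁶ = 66120 N.
Spring extension = P/k = 66120/(590×10³) = 0.1121 mm.

δ ≈ 0.112 mm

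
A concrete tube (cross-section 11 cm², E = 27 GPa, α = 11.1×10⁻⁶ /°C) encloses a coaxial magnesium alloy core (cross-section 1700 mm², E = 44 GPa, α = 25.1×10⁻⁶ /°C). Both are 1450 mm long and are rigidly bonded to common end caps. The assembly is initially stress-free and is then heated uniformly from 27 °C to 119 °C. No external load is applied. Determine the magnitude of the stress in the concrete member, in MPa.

σ ≈ 24.9 MPa (tensile)

Both members must finish at the same length. With the larger α, the magnesium alloy tends to over-expand; the plates restrain it, putting the magnesium alloy in compression and the concrete in tension. With no external load the two internal forces are equal and opposite, magnitude P.
Setting the final lengths equal and cancelling L: (α₁ − α₂)ΔT = P/(A₁E₁) + P/(A₂E₂).
|α₁ − α₂|·ΔT = 14×10⁻⁶ × 92 = 0.001288.
1/(A₁E₁) + 1/(A₂E₂) = 1/(1100×27×10³) + 1/(1700×44×10³) = 4.704×10⁻⁸ N⁻¹.
So P = 0.001288 / 4.704×10⁻⁸ = 27.38 kN.
σ_{concrete} = P/A₁ = 27380/1100 = 24.89 MPa, tensile.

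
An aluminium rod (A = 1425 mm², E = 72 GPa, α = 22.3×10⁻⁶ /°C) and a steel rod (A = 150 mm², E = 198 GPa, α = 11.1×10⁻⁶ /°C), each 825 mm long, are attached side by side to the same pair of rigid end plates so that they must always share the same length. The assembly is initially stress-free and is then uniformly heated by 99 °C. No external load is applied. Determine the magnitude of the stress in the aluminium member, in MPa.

The aluminium has the larger α, so on heating it would change length more than the steel if both were free. The rigid plates force a common final length, so the aluminium is put into compression and the steel into tension, with equal and opposite forces P (no external load).
Equating the net (thermal + elastic) strains gives |α₁ − α₂|·ΔT = P·[1/(A₁E₁) + 1/(A₂E₂)].
|α₁ − α₂|·ΔT = 11.2×10⁻⁶ × 99 = 0.001109.
1/(A₁E₁) + 1/(A₂E₂) = 1/(1425×72×10³) + 1/(150×198×10³) = 4.342×10⁻⁸ N⁻¹.
So P = 0.001109 / 4.342×10⁻⁸ = 25.54 kN.
σ_{aluminium} = P/A₁ = 25540/1425 = 17.92 MPa, compressive.

σ ≈ 17.9 MPa (compressive)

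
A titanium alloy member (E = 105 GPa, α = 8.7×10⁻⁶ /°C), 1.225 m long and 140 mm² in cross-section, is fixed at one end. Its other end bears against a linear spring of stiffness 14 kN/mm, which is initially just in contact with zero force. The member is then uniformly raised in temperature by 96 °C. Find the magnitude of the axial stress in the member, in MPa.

σ ≈ 47.2 MPa (compressive)

If the spring were absent the member would lengthen by αΔT L = 8.7×10⁻⁶ × 96 × 1225 = 1.023 mm.
With a force P in the spring, the elastic change of the member is PL/(AE) and that of the spring is P/k; compatibility requires their sum to equal δ_free.
So P = δ_free / [L/(AE) + 1/k] = 1.023 / [ 1225/(140×105×10³) + 1/(14×10³) ].
P = 1.023 / 0.0001548 = 6611 N.
σ = P/A = 6611/140 = 47.22 MPa.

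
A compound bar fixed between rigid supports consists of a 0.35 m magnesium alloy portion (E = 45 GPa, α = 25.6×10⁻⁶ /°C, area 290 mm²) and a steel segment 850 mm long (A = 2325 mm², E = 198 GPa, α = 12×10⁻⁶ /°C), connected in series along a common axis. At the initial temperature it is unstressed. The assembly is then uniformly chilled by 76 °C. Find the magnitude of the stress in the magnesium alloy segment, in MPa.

Free thermal contraction of the whole bar: Σ αᵢΔT Lᵢ = 25.6×10⁻⁶×76×350 + 12×10⁻⁶×76×850 = 1.456 mm.
The rigid supports impose zero overall length change; the single axial force P common to all segments must satisfy P Σ Lᵢ/(AᵢEᵢ) = δ_free.
Σ Lᵢ/(AᵢEᵢ) = 350/(290×45×10³) + 850/(2325×198×10³) = 2.867×10⁻⁵ mm/N.
P = 1.456 / 2.867×10⁻⁵ = 50800 N = 50.8 kN, tensile.
σ_{magnesium alloy} = P / A = 50800 / 290 = 175.2 MPa.

σ ≈ 175 MPa (tensile)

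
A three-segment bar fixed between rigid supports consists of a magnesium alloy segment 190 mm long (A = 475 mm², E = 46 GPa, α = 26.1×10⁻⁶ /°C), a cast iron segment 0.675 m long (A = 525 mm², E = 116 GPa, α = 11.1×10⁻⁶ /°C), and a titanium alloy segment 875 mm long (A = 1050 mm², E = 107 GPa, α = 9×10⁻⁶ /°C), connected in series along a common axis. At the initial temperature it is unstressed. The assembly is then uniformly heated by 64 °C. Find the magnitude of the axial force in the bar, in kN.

P ≈ 47.2 kN (compressive)

With the walls removed the bar would change length by δ_free = Σ αᵢΔT Lᵢ = 26.1×10⁻⁶×64×190 + 11.1×10⁻⁶×64×675 + 9×10⁻⁶×64×875 = 1.301 mm.
The rigid supports impose zero overall length change; the single axial force P common to all segments must satisfy P Σ Lᵢ/(AᵢEᵢ) = δ_free.
Σ Lᵢ/(AᵢEᵢ) = 190/(475×46×10³) + 675/(525×116×10³) + 875/(1050×107×10³) = 2.757×10⁻⁵ mm/N.
P = 1.301 / 2.757×10⁻⁵ = 47190 N = 47.19 kN, compressive.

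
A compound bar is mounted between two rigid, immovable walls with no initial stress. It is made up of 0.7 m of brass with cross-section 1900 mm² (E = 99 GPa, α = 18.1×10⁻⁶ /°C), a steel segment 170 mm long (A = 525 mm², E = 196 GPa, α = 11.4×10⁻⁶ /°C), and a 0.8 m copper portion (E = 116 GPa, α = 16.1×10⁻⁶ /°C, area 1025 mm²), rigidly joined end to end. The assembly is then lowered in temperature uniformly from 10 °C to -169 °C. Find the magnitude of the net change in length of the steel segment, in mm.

|ΔL| ≈ 0.325 mm

If the supports were absent, the total length change would be Σ αᵢΔT Lᵢ = 18.1×10⁻⁶×179×700 + 11.4×10⁻⁶×179×170 + 16.1×10⁻⁶×179×800 = 4.92 mm.
The rigid supports impose zero overall length change; the single axial force P common to all segments must satisfy P Σ Lᵢ/(AᵢEᵢ) = δ_free.
The series flexibility is Σ Lᵢ/(AᵢEᵢ) = 700/(1900×99×10³) + 170/(525×196×10³) + 800/(1025×116×10³) = 1.21×10⁻⁵ mm/N.
Hence P = δ_free / Σ(L/AE) = 4.92/1.21×10⁻⁵ = 406.6 kN (tensile).
For the steel segment, free thermal change = 11.4×10⁻⁶×179×170 = 0.3469 mm and elastic change from P = 406600×170/(525×196×10³) = 0.6717 mm; these oppose, so the net change is 0.325 mm (segment lengthens).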